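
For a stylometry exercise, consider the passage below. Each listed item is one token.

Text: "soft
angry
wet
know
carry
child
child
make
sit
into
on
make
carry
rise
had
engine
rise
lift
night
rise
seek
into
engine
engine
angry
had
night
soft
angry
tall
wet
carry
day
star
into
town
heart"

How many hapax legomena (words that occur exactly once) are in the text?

10

Frequencies: angry:3, carry:3, into:3, rise:3, engine:3, soft:2, wet:2, child:2, make:2, had:2, night:2, know:1, sit:1, on:1, lift:1, seek:1, tall:1, day:1, star:1, town:1, … (1 more, each freq 1)
Hapax (freq=1): day, heart, know, lift, on, seek, sit, star, tall, town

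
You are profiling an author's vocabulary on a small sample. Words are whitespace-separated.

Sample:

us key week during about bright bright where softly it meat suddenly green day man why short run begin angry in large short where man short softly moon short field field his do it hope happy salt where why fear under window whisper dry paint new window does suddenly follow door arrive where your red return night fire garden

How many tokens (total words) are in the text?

Tokens: us, key, week, during, about, bright, bright, where, softly, it, meat, suddenly, green, day, man, why, short, run, begin, angry, in, large, short, where, man, short, softly, moon, short, field, field, his, do, it, hope, happy, salt, where, why, fear, under, window, whisper, dry, paint, new, window, does, suddenly, follow, door, arrive, where, your, red, return, night, fire, garden
N = 59

59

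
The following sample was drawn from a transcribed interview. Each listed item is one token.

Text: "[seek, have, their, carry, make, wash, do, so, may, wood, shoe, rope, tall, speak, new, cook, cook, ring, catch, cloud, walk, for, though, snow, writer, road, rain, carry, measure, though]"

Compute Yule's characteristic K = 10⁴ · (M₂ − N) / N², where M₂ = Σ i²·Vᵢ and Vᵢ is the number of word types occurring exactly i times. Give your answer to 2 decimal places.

Frequencies: carry:2, cook:2, though:2, seek:1, have:1, their:1, make:1, wash:1, do:1, so:1, may:1, wood:1, shoe:1, rope:1, tall:1, speak:1, new:1, ring:1, catch:1, cloud:1, … (7 more, each freq 1)
N = 30. Frequency spectrum: V_1=24, V_2=3
M₂ = 1²·24 + 2²·3 = 36
K = 10000 × (36 − 30) / 30² = 66.67

66.67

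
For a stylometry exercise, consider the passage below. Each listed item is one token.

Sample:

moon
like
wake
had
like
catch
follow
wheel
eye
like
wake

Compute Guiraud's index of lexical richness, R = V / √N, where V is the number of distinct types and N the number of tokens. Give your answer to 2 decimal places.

N = 11, V = 8.
√N = 3.316625
R = 8 / 3.316625 = 2.41

2.41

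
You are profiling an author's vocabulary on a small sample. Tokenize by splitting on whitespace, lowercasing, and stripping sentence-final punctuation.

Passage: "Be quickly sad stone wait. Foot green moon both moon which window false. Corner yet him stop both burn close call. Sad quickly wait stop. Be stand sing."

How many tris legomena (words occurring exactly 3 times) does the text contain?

0

Frequencies: be:2, quickly:2, sad:2, wait:2, moon:2, both:2, stop:2, stone:1, foot:1, green:1, which:1, window:1, false:1, corner:1, yet:1, him:1, burn:1, close:1, call:1, stand:1, … (1 more, each freq 1)
Words with frequency 3: (none)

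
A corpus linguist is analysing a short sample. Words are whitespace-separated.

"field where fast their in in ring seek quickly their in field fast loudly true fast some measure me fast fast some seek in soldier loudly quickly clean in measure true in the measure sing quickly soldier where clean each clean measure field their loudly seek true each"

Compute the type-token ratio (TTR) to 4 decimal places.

0.3750

N = 48 tokens, V = 18 types.
TTR = V / N = 18 / 48 = 0.3750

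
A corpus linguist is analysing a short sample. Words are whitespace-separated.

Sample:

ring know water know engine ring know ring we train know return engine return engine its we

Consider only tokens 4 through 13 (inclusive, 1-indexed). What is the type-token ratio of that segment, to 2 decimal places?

0.60

Segment tokens 4–13: know, engine, ring, know, ring, we, train, know, return, engine
Segment N = 10, segment V = 6.
TTR = 6 / 10 = 0.60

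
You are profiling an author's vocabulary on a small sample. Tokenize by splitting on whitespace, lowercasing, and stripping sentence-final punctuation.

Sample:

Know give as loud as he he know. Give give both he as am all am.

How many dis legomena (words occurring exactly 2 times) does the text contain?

2

Frequencies: give:3, as:3, he:3, know:2, am:2, loud:1, both:1, all:1
Words with frequency 2: am, know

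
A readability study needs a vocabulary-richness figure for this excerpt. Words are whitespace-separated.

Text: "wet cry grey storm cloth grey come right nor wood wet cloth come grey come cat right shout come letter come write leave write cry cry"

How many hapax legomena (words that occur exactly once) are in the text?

7

Frequencies: come:5, cry:3, grey:3, wet:2, cloth:2, right:2, write:2, storm:1, nor:1, wood:1, cat:1, shout:1, letter:1, leave:1
Hapax (freq=1): cat, leave, letter, nor, shout, storm, wood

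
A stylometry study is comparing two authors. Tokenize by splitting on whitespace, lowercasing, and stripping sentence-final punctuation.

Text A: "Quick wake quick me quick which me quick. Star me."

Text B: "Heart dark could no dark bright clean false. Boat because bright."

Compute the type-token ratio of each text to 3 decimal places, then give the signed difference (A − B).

-0.318

TTR(A) = 5/10 = 0.500
TTR(B) = 9/11 = 0.818
Difference = 0.500 − 0.818 = -0.318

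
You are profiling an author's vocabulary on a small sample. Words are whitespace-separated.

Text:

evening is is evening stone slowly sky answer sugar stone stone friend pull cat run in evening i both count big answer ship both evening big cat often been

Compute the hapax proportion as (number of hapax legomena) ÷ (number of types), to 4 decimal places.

Frequencies: evening:4, stone:3, is:2, answer:2, cat:2, both:2, big:2, slowly:1, sky:1, sugar:1, friend:1, pull:1, run:1, in:1, i:1, count:1, ship:1, often:1, been:1
Hapax count = 12; type count = 19.
Ratio = 12 / 19 = 0.6316

0.6316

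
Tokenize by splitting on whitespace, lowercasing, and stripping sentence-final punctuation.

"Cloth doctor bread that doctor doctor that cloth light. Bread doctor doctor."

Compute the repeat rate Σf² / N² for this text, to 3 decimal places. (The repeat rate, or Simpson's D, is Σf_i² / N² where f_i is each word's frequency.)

Frequencies: doctor:5, cloth:2, bread:2, that:2, light:1
Σf² = 38; N² = 144
Repeat rate = 38 / 144 = 0.264

0.264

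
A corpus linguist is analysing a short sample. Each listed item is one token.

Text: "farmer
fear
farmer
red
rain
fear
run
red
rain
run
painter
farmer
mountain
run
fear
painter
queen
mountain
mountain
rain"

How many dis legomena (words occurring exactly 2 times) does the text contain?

Frequencies: farmer:3, fear:3, rain:3, run:3, mountain:3, red:2, painter:2, queen:1
Words with frequency 2: painter, red

2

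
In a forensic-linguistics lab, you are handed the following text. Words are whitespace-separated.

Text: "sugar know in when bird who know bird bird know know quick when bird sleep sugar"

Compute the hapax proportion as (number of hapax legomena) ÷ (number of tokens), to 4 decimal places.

0.2500

Frequencies: know:4, bird:4, sugar:2, when:2, in:1, who:1, quick:1, sleep:1
Hapax count = 4; token count = 16.
Ratio = 4 / 16 = 0.2500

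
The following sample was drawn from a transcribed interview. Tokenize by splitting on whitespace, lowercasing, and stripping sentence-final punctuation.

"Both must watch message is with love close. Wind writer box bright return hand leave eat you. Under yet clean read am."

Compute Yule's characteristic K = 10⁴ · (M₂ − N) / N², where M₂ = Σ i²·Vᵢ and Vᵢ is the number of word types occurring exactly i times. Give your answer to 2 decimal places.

0.00

Frequencies: both:1, must:1, watch:1, message:1, is:1, with:1, love:1, close:1, wind:1, writer:1, box:1, bright:1, return:1, hand:1, leave:1, eat:1, you:1, under:1, yet:1, clean:1, … (2 more, each freq 1)
N = 22. Frequency spectrum: V_1=22
M₂ = 1²·22 = 22
K = 10000 × (22 − 22) / 22² = 0.00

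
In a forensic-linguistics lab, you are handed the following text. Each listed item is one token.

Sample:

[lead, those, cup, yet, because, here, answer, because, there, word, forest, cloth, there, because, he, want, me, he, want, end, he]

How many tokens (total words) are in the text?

21

Tokens: lead, those, cup, yet, because, here, answer, because, there, word, forest, cloth, there, because, he, want, me, he, want, end, he
N = 21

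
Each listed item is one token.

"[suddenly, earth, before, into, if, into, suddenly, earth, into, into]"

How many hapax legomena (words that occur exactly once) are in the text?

Frequencies: into:4, suddenly:2, earth:2, before:1, if:1
Hapax (freq=1): before, if

2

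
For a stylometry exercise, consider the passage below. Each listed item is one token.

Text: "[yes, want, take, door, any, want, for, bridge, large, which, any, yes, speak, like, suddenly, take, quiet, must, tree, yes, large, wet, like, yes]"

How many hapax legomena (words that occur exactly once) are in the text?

Frequencies: yes:4, want:2, take:2, any:2, large:2, like:2, door:1, for:1, bridge:1, which:1, speak:1, suddenly:1, quiet:1, must:1, tree:1, wet:1
Hapax (freq=1): bridge, door, for, must, quiet, speak, suddenly, tree, wet, which

10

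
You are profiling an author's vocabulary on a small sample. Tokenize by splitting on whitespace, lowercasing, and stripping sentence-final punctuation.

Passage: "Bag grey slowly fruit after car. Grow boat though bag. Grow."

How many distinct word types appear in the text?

Distinct types: {after, bag, boat, car, fruit, grey, grow, slowly, though}
V = 9

9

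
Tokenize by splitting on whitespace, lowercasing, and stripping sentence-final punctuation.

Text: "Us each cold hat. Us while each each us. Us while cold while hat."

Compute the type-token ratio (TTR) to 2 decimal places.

0.36

N = 14 tokens, V = 5 types.
TTR = V / N = 5 / 14 = 0.36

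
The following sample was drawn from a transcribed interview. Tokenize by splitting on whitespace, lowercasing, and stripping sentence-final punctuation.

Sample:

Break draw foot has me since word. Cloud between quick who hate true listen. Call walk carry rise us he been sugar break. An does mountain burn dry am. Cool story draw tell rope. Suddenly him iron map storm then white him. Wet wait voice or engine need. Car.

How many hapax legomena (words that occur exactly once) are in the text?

43

Frequencies: break:2, draw:2, him:2, foot:1, has:1, me:1, since:1, word:1, cloud:1, between:1, quick:1, who:1, hate:1, true:1, listen:1, call:1, walk:1, carry:1, rise:1, us:1, … (26 more, each freq 1)
Hapax (freq=1): am, an, been, between, burn, call, car, carry, cloud, cool, does, dry, engine, foot, has, hate, he, iron, listen, map, me, mountain, need, or, quick, rise, rope, since, storm, story, suddenly, sugar, tell, then, true, us, voice, wait, walk, wet, white, who, word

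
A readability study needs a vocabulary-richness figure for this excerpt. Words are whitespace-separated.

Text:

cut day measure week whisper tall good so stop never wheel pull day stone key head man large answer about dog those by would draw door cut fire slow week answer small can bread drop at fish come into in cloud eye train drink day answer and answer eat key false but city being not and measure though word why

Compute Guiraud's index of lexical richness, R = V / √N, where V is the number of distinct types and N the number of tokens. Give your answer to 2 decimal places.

N = 60, V = 50.
√N = 7.745967
R = 50 / 7.745967 = 6.45

6.45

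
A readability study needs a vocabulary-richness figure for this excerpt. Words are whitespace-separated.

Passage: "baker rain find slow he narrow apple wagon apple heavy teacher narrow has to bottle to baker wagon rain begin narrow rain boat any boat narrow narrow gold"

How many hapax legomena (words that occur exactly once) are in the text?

10

Frequencies: narrow:5, rain:3, baker:2, apple:2, wagon:2, to:2, boat:2, find:1, slow:1, he:1, heavy:1, teacher:1, has:1, bottle:1, begin:1, any:1, gold:1
Hapax (freq=1): any, begin, bottle, find, gold, has, he, heavy, slow, teacher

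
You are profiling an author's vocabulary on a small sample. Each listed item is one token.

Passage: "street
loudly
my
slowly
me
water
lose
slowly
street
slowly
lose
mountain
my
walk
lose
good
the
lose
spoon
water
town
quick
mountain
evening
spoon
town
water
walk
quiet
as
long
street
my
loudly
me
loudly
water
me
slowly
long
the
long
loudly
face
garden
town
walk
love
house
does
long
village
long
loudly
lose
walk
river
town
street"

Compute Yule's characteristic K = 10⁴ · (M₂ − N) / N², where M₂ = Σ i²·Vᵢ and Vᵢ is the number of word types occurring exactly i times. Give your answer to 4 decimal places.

Frequencies: loudly:5, lose:5, long:5, street:4, slowly:4, water:4, walk:4, town:4, my:3, me:3, mountain:2, the:2, spoon:2, good:1, quick:1, evening:1, quiet:1, as:1, face:1, garden:1, … (5 more, each freq 1)
N = 59. Frequency spectrum: V_1=12, V_2=3, V_3=2, V_4=5, V_5=3
M₂ = 1²·12 + 2²·3 + 3²·2 + 4²·5 + 5²·3 = 197
K = 10000 × (197 − 59) / 59² = 396.4378

396.4378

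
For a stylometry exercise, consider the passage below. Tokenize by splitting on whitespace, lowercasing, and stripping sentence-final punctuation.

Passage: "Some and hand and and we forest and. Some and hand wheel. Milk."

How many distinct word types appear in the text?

7

Distinct types: {and, forest, hand, milk, some, we, wheel}
V = 7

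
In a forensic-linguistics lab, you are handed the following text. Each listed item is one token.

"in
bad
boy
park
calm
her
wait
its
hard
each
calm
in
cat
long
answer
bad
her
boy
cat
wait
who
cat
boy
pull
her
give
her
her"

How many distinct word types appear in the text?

16

Distinct types: {answer, bad, boy, calm, cat, each, give, hard, her, in, its, long, park, pull, wait, who}
V = 16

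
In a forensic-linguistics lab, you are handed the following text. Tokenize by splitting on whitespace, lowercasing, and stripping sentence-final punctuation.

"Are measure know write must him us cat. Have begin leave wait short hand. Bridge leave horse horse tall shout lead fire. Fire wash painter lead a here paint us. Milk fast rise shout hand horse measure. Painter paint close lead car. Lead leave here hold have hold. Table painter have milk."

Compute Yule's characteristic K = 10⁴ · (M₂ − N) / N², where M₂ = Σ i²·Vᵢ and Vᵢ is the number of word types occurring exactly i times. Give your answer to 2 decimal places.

Frequencies: lead:4, have:3, leave:3, horse:3, painter:3, measure:2, us:2, hand:2, shout:2, fire:2, here:2, paint:2, milk:2, hold:2, are:1, know:1, write:1, must:1, him:1, cat:1, … (12 more, each freq 1)
N = 52. Frequency spectrum: V_1=18, V_2=9, V_3=4, V_4=1
M₂ = 1²·18 + 2²·9 + 3²·4 + 4²·1 = 106
K = 10000 × (106 − 52) / 52² = 199.70

199.70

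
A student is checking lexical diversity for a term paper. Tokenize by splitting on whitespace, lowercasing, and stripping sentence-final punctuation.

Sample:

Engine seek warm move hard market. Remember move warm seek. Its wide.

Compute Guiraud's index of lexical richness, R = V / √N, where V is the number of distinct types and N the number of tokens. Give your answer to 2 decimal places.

2.60

N = 12, V = 9.
√N = 3.464102
R = 9 / 3.464102 = 2.60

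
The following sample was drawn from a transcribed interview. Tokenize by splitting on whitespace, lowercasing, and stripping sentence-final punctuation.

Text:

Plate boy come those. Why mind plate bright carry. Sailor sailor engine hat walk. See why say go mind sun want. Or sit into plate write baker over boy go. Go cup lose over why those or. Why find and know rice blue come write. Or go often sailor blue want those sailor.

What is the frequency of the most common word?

Frequencies: why:4, sailor:4, go:4, plate:3, those:3, or:3, boy:2, come:2, mind:2, want:2, write:2, over:2, blue:2, bright:1, carry:1, engine:1, hat:1, walk:1, see:1, say:1, … (11 more, each freq 1)
Most common: 'why' with frequency 4.

4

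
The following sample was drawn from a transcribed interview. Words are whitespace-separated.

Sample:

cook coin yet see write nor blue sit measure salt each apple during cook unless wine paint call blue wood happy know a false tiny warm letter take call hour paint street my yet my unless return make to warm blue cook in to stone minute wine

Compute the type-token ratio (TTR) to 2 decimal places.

N = 47 tokens, V = 35 types.
TTR = V / N = 35 / 47 = 0.74

0.74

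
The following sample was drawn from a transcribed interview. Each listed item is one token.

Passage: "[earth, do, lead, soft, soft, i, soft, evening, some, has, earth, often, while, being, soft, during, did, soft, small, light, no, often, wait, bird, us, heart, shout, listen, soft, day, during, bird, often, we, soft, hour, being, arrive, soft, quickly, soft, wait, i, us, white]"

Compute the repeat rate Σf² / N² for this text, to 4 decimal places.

Frequencies: soft:9, often:3, earth:2, i:2, being:2, during:2, wait:2, bird:2, us:2, do:1, lead:1, evening:1, some:1, has:1, while:1, did:1, small:1, light:1, no:1, heart:1, … (8 more, each freq 1)
Σf² = 137; N² = 2025
Repeat rate = 137 / 2025 = 0.0677

0.0677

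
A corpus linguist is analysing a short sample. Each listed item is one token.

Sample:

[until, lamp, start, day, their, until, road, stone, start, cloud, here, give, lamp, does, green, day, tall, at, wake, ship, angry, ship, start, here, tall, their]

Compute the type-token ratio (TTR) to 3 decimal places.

0.654

N = 26 tokens, V = 17 types.
TTR = V / N = 17 / 26 = 0.654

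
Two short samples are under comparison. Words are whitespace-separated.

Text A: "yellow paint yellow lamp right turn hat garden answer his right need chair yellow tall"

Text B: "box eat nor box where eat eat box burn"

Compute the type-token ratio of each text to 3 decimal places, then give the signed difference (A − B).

0.244

TTR(A) = 12/15 = 0.800
TTR(B) = 5/9 = 0.556
Difference = 0.800 − 0.556 = 0.244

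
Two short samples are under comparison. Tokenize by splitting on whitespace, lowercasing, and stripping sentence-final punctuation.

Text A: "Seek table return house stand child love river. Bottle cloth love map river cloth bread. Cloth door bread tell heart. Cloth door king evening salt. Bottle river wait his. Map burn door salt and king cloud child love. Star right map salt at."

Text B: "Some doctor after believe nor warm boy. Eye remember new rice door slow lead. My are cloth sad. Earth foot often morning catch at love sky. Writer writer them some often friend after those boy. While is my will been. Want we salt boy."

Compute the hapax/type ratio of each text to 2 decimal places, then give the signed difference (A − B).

A: hapax=16, V=26, ratio=0.62
B: hapax=31, V=37, ratio=0.84
Difference = 0.62 − 0.84 = -0.22

-0.22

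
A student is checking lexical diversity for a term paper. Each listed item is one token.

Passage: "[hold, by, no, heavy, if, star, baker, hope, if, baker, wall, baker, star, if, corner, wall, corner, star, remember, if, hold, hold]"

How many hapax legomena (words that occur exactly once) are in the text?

5

Frequencies: if:4, hold:3, star:3, baker:3, wall:2, corner:2, by:1, no:1, heavy:1, hope:1, remember:1
Hapax (freq=1): by, heavy, hope, no, remember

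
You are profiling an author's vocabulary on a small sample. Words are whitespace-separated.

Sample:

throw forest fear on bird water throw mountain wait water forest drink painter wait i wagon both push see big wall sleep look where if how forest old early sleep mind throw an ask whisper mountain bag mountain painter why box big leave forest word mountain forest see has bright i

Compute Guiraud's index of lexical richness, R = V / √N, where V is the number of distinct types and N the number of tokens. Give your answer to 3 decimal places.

N = 51, V = 35.
√N = 7.141428
R = 35 / 7.141428 = 4.901

4.901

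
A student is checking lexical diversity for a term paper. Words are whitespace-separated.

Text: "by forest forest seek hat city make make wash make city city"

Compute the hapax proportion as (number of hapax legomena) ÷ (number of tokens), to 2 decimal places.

0.33

Frequencies: city:3, make:3, forest:2, by:1, seek:1, hat:1, wash:1
Hapax count = 4; token count = 12.
Ratio = 4 / 12 = 0.33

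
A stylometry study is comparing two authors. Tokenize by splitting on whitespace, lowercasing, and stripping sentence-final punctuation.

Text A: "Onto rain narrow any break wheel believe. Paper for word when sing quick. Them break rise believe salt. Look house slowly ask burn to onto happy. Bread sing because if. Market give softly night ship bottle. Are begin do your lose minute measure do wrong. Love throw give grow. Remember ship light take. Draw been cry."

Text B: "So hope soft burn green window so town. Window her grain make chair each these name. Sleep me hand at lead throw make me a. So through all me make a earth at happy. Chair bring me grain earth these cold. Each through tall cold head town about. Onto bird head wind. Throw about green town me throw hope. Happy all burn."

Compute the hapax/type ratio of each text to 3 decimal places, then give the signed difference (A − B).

A: hapax=42, V=49, ratio=0.857
B: hapax=11, V=33, ratio=0.333
Difference = 0.857 − 0.333 = 0.524

0.524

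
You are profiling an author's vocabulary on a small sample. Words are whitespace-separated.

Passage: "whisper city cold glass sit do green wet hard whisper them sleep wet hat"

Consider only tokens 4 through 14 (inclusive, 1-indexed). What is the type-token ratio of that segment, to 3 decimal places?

Segment tokens 4–14: glass, sit, do, green, wet, hard, whisper, them, sleep, wet, hat
Segment N = 11, segment V = 10.
TTR = 10 / 11 = 0.909

0.909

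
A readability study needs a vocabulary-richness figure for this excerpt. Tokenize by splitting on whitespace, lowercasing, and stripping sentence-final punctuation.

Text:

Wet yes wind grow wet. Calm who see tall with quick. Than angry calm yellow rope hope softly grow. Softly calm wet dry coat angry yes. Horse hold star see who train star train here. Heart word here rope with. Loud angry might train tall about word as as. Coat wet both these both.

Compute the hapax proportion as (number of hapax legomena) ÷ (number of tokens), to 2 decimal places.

0.24

Frequencies: wet:4, calm:3, angry:3, train:3, yes:2, grow:2, who:2, see:2, tall:2, with:2, rope:2, softly:2, coat:2, star:2, here:2, word:2, as:2, both:2, wind:1, quick:1, … (11 more, each freq 1)
Hapax count = 13; token count = 54.
Ratio = 13 / 54 = 0.24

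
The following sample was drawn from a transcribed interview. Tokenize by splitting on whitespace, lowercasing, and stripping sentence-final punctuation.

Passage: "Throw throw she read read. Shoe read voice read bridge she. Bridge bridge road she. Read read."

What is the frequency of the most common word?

Frequencies: read:6, she:3, bridge:3, throw:2, shoe:1, voice:1, road:1
Most common: 'read' with frequency 6.

6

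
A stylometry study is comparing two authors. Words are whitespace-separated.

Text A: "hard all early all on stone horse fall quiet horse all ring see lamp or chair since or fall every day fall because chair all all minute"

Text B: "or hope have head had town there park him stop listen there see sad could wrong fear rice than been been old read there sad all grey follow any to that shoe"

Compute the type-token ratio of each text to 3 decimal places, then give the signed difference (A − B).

-0.208

TTR(A) = 18/27 = 0.667
TTR(B) = 28/32 = 0.875
Difference = 0.667 − 0.875 = -0.208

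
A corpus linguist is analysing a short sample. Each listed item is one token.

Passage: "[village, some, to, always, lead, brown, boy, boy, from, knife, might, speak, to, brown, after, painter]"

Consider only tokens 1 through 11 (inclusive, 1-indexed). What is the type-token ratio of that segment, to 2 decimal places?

0.91

Segment tokens 1–11: village, some, to, always, lead, brown, boy, boy, from, knife, might
Segment N = 11, segment V = 10.
TTR = 10 / 11 = 0.91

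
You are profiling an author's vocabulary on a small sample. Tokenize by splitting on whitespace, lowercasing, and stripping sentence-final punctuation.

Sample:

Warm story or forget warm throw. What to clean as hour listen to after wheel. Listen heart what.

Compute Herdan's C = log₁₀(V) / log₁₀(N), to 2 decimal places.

0.91

N = 18, V = 14.
log₁₀(V) = 1.146128, log₁₀(N) = 1.255273
C = 1.146128 / 1.255273 = 0.91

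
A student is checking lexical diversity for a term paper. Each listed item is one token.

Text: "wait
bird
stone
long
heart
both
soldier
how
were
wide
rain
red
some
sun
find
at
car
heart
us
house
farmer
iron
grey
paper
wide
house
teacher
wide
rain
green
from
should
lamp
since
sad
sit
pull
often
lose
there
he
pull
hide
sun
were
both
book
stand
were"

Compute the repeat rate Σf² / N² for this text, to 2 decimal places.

0.03

Frequencies: were:3, wide:3, heart:2, both:2, rain:2, sun:2, house:2, pull:2, wait:1, bird:1, stone:1, long:1, soldier:1, how:1, red:1, some:1, find:1, at:1, car:1, us:1, … (19 more, each freq 1)
Σf² = 73; N² = 2401
Repeat rate = 73 / 2401 = 0.03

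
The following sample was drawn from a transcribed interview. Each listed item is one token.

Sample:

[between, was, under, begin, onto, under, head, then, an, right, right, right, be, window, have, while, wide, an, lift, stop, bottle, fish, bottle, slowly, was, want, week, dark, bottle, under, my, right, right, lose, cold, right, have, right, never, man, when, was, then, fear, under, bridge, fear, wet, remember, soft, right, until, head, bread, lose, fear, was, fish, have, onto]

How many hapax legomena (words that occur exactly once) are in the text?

23

Frequencies: right:8, was:4, under:4, have:3, bottle:3, fear:3, onto:2, head:2, then:2, an:2, fish:2, lose:2, between:1, begin:1, be:1, window:1, while:1, wide:1, lift:1, stop:1, … (15 more, each freq 1)
Hapax (freq=1): be, begin, between, bread, bridge, cold, dark, lift, man, my, never, remember, slowly, soft, stop, until, want, week, wet, when, while, wide, window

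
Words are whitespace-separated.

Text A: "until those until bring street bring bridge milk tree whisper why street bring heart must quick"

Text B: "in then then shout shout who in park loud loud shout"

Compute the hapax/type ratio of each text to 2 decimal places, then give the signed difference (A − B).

A: hapax=9, V=12, ratio=0.75
B: hapax=2, V=6, ratio=0.33
Difference = 0.75 − 0.33 = 0.42

0.42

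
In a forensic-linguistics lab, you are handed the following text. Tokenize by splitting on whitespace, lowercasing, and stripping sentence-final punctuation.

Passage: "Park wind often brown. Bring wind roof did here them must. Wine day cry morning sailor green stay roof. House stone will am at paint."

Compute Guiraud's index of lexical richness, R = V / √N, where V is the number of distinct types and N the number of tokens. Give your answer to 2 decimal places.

4.60

N = 25, V = 23.
√N = 5.000000
R = 23 / 5.000000 = 4.60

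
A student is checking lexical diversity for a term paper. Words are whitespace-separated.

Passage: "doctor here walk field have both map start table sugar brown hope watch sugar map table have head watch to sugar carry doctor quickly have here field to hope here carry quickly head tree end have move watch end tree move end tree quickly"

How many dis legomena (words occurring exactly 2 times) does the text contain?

9

Frequencies: have:4, here:3, sugar:3, watch:3, quickly:3, tree:3, end:3, doctor:2, field:2, map:2, table:2, hope:2, head:2, to:2, carry:2, move:2, walk:1, both:1, start:1, brown:1
Words with frequency 2: carry, doctor, field, head, hope, map, move, table, to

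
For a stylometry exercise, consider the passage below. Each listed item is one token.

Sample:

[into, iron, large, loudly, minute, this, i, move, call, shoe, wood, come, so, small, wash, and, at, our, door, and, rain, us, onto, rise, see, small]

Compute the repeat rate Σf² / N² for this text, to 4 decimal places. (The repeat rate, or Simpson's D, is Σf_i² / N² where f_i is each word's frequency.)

0.0444

Frequencies: small:2, and:2, into:1, iron:1, large:1, loudly:1, minute:1, this:1, i:1, move:1, call:1, shoe:1, wood:1, come:1, so:1, wash:1, at:1, our:1, door:1, rain:1, … (4 more, each freq 1)
Σf² = 30; N² = 676
Repeat rate = 30 / 676 = 0.0444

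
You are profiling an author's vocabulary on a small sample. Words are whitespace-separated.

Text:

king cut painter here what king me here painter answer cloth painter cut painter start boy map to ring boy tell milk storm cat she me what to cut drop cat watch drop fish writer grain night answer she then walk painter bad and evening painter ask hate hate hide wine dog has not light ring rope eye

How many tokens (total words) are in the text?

Tokens: king, cut, painter, here, what, king, me, here, painter, answer, cloth, painter, cut, painter, start, boy, map, to, ring, boy, tell, milk, storm, cat, she, me, what, to, cut, drop, cat, watch, drop, fish, writer, grain, night, answer, she, then, walk, painter, bad, and, evening, painter, ask, hate, hate, hide, wine, dog, has, not, light, ring, rope, eye
N = 58

58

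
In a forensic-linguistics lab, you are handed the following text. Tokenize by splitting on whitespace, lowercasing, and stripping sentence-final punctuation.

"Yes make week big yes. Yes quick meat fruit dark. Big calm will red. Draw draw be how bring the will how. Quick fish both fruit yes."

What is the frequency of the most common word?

4

Frequencies: yes:4, big:2, quick:2, fruit:2, will:2, draw:2, how:2, make:1, week:1, meat:1, dark:1, calm:1, red:1, be:1, bring:1, the:1, fish:1, both:1
Most common: 'yes' with frequency 4.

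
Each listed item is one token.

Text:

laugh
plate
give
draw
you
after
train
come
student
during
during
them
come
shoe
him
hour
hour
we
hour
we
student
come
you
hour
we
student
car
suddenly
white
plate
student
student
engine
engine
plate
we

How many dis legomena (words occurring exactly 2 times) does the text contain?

3

Frequencies: student:5, hour:4, we:4, plate:3, come:3, you:2, during:2, engine:2, laugh:1, give:1, draw:1, after:1, train:1, them:1, shoe:1, him:1, car:1, suddenly:1, white:1
Words with frequency 2: during, engine, you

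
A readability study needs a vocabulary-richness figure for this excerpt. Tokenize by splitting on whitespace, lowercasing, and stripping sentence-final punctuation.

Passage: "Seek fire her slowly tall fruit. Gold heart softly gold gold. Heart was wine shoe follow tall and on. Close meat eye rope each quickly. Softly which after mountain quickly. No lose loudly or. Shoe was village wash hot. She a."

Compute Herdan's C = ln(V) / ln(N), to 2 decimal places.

N = 41, V = 33.
ln(V) = 3.496508, ln(N) = 3.713572
C = 3.496508 / 3.713572 = 0.94

0.94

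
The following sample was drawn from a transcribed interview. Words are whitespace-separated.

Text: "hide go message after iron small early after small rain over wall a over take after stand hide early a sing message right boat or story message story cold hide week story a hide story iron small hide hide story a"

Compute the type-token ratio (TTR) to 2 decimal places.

0.49

N = 41 tokens, V = 20 types.
TTR = V / N = 20 / 41 = 0.49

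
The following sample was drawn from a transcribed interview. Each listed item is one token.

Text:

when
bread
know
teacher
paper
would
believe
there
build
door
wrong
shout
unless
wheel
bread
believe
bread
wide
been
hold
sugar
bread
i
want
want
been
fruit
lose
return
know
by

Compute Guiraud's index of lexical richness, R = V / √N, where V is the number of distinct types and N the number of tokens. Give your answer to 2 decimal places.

4.31

N = 31, V = 24.
√N = 5.567764
R = 24 / 5.567764 = 4.31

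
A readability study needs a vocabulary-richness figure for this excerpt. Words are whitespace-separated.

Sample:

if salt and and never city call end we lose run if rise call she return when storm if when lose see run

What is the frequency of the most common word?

3

Frequencies: if:3, and:2, call:2, lose:2, run:2, when:2, salt:1, never:1, city:1, end:1, we:1, rise:1, she:1, return:1, storm:1, see:1
Most common: 'if' with frequency 3.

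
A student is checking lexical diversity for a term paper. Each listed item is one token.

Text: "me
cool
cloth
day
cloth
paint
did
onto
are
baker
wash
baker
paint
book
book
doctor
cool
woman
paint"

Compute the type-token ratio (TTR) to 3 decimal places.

0.684

N = 19 tokens, V = 13 types.
TTR = V / N = 13 / 19 = 0.684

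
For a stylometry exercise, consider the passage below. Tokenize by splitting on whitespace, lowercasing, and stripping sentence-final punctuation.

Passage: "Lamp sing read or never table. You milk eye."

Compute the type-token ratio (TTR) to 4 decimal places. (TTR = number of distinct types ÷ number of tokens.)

1.0000

N = 9 tokens, V = 9 types.
TTR = V / N = 9 / 9 = 1.0000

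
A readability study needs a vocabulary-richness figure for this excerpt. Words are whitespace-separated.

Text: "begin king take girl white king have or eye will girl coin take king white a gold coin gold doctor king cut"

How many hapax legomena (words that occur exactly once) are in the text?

8

Frequencies: king:4, take:2, girl:2, white:2, coin:2, gold:2, begin:1, have:1, or:1, eye:1, will:1, a:1, doctor:1, cut:1
Hapax (freq=1): a, begin, cut, doctor, eye, have, or, will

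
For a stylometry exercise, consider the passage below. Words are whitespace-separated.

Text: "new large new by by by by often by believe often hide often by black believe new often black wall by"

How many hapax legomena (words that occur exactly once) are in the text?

3

Frequencies: by:7, often:4, new:3, believe:2, black:2, large:1, hide:1, wall:1
Hapax (freq=1): hide, large, wall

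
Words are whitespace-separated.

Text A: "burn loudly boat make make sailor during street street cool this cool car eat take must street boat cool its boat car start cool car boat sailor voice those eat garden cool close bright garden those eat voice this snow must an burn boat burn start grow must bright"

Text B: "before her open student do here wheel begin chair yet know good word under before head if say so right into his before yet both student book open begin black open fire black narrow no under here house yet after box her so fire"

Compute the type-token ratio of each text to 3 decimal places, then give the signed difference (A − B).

TTR(A) = 23/49 = 0.469
TTR(B) = 30/44 = 0.682
Difference = 0.469 − 0.682 = -0.213

-0.213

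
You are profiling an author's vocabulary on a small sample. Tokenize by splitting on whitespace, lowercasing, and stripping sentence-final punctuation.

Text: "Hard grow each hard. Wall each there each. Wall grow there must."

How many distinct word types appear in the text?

6

Distinct types: {each, grow, hard, must, there, wall}
V = 6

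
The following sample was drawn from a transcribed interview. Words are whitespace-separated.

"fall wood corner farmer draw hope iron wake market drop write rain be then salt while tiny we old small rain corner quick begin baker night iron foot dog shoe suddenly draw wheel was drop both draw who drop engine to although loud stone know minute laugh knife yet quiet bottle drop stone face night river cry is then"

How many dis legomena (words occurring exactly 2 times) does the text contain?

Frequencies: drop:4, draw:3, corner:2, iron:2, rain:2, then:2, night:2, stone:2, fall:1, wood:1, farmer:1, hope:1, wake:1, market:1, write:1, be:1, salt:1, while:1, tiny:1, we:1, … (28 more, each freq 1)
Words with frequency 2: corner, iron, night, rain, stone, then

6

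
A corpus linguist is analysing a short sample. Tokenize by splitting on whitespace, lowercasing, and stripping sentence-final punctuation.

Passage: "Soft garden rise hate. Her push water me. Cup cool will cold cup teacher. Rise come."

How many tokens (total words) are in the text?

Tokens: soft, garden, rise, hate, her, push, water, me, cup, cool, will, cold, cup, teacher, rise, come
N = 16

16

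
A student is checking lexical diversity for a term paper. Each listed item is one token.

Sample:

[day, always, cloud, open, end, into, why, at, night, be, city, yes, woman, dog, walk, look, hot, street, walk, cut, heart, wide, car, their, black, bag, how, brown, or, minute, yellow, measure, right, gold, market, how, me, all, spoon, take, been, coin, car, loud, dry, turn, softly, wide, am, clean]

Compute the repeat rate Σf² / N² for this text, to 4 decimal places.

0.0232

Frequencies: walk:2, wide:2, car:2, how:2, day:1, always:1, cloud:1, open:1, end:1, into:1, why:1, at:1, night:1, be:1, city:1, yes:1, woman:1, dog:1, look:1, hot:1, … (26 more, each freq 1)
Σf² = 58; N² = 2500
Repeat rate = 58 / 2500 = 0.0232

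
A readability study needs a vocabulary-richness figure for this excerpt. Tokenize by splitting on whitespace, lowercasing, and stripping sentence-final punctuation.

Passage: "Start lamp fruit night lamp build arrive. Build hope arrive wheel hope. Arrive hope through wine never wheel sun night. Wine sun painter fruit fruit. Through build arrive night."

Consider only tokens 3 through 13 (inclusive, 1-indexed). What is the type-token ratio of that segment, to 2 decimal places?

Segment tokens 3–13: fruit, night, lamp, build, arrive, build, hope, arrive, wheel, hope, arrive
Segment N = 11, segment V = 7.
TTR = 7 / 11 = 0.64

0.64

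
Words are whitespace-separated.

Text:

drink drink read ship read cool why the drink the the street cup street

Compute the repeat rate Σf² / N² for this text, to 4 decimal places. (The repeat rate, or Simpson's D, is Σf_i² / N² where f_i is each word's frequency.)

0.1531

Frequencies: drink:3, the:3, read:2, street:2, ship:1, cool:1, why:1, cup:1
Σf² = 30; N² = 196
Repeat rate = 30 / 196 = 0.1531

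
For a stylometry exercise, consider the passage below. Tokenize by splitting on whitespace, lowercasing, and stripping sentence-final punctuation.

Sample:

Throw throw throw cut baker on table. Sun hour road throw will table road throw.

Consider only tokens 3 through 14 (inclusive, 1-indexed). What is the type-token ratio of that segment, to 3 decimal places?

Segment tokens 3–14: throw, cut, baker, on, table, sun, hour, road, throw, will, table, road
Segment N = 12, segment V = 9.
TTR = 9 / 12 = 0.750

0.750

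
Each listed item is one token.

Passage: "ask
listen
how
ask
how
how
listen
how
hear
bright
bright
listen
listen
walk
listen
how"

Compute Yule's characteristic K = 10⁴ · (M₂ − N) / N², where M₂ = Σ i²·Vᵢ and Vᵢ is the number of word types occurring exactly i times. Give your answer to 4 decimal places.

Frequencies: listen:5, how:5, ask:2, bright:2, hear:1, walk:1
N = 16. Frequency spectrum: V_1=2, V_2=2, V_5=2
M₂ = 1²·2 + 2²·2 + 5²·2 = 60
K = 10000 × (60 − 16) / 16² = 1718.7500

1718.7500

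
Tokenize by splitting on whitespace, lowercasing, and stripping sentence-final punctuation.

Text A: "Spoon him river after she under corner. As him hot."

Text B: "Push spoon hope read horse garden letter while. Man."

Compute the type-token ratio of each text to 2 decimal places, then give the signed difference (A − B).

TTR(A) = 9/10 = 0.90
TTR(B) = 9/9 = 1.00
Difference = 0.90 − 1.00 = -0.10

-0.10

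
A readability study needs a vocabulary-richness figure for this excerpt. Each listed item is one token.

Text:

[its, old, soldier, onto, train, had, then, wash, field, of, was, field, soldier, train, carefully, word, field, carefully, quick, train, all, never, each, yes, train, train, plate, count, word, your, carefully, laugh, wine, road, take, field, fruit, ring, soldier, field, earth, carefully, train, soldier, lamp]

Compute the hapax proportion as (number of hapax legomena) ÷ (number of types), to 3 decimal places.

Frequencies: train:6, field:5, soldier:4, carefully:4, word:2, its:1, old:1, onto:1, had:1, then:1, wash:1, of:1, was:1, quick:1, all:1, never:1, each:1, yes:1, plate:1, count:1, … (9 more, each freq 1)
Hapax count = 24; type count = 29.
Ratio = 24 / 29 = 0.828

0.828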